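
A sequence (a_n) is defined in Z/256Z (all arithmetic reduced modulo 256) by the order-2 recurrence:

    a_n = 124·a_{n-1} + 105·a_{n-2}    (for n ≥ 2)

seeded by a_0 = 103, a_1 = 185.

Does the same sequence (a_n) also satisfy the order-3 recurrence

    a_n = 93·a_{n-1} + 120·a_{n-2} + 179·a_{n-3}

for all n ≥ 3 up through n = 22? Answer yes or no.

no

Terms a_0..a_22: 103, 185, 219, 245, 127, 1, 147, 157, 87, 137, 11, 133, 239, 81, 67, 173, 71, 89, 59, 21, 95, 161, 243
n=3: candidate gives 76, actual a_3 = 245 ✗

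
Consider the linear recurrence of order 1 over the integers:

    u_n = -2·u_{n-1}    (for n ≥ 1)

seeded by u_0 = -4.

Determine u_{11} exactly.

u_1 = -2·-4 = 8
u_2 = -2·8 = -16
u_3 = -2·-16 = 32
u_4 = -2·32 = -64
u_5 = -2·-64 = 128
u_6 = -2·128 = -256
u_7 = -2·-256 = 512
u_8 = -2·512 = -1024
u_9 = -2·-1024 = 2048
u_10 = -2·2048 = -4096
u_11 = -2·-4096 = 8192

8192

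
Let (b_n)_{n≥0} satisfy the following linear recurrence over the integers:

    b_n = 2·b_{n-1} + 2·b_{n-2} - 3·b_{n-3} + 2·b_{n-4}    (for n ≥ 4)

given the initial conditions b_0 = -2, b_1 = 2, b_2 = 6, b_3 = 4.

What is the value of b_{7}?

b_4 = 2·4 + 2·6 + -3·2 + 2·-2 = 10
b_5 = 2·10 + 2·4 + -3·6 + 2·2 = 14
b_6 = 2·14 + 2·10 + -3·4 + 2·6 = 48
b_7 = 2·48 + 2·14 + -3·10 + 2·4 = 102

102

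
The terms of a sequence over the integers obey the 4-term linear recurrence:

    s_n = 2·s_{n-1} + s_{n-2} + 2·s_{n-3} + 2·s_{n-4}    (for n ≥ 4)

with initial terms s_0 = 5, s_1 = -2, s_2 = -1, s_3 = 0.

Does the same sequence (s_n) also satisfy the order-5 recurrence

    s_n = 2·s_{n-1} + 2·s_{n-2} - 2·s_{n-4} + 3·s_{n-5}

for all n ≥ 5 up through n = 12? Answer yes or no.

no

Terms s_0..s_12: 5, -2, -1, 0, 5, 4, 11, 36, 101, 268, 731, 2004, 5477
n=5: candidate gives 29, actual s_5 = 4 ✗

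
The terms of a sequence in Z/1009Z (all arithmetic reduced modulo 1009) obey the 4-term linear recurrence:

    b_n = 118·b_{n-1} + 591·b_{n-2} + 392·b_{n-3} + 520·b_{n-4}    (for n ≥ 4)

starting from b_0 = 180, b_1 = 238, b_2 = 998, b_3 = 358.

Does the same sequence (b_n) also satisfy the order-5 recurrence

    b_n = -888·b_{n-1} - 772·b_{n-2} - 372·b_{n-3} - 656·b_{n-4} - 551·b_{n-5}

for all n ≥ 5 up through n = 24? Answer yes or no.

yes

Terms b_0..b_24: 180, 238, 998, 358, 659, 143, 135, 71, 561, 342, 754, 39, 188, 15, 611, 382, 272, 670, 976, 121, 300, 433, 362, 873, 968
n=5: candidate gives 143, actual b_5 = 143 ✓
n=6: candidate gives 135, actual b_6 = 135 ✓
n=7: candidate gives 71, actual b_7 = 71 ✓
n=8: candidate gives 561, actual b_8 = 561 ✓
n=9: candidate gives 342, actual b_9 = 342 ✓
n=10: candidate gives 754, actual b_10 = 754 ✓
n=11: candidate gives 39, actual b_11 = 39 ✓
n=12: candidate gives 188, actual b_12 = 188 ✓
n=13: candidate gives 15, actual b_13 = 15 ✓
n=14: candidate gives 611, actual b_14 = 611 ✓
n=15: candidate gives 382, actual b_15 = 382 ✓
n=16: candidate gives 272, actual b_16 = 272 ✓
n=17: candidate gives 670, actual b_17 = 670 ✓
n=18: candidate gives 976, actual b_18 = 976 ✓
n=19: candidate gives 121, actual b_19 = 121 ✓
n=20: candidate gives 300, actual b_20 = 300 ✓
n=21: candidate gives 433, actual b_21 = 433 ✓
n=22: candidate gives 362, actual b_22 = 362 ✓
n=23: candidate gives 873, actual b_23 = 873 ✓
n=24: candidate gives 968, actual b_24 = 968 ✓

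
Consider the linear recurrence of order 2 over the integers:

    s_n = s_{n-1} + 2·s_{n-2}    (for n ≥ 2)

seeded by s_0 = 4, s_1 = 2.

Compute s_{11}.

4094

s_2 = 1·2 + 2·4 = 10
s_3 = 1·10 + 2·2 = 14
s_4 = 1·14 + 2·10 = 34
s_5 = 1·34 + 2·14 = 62
s_6 = 1·62 + 2·34 = 130
s_7 = 1·130 + 2·62 = 254
s_8 = 1·254 + 2·130 = 514
s_9 = 1·514 + 2·254 = 1022
s_10 = 1·1022 + 2·514 = 2050
s_11 = 1·2050 + 2·1022 = 4094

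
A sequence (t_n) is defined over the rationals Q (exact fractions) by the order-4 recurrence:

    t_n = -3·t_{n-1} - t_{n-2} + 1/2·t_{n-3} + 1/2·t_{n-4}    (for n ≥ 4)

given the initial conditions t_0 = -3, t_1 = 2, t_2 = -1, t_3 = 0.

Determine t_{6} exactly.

t_4 = -3·0 + -1·-1 + 1/2·2 + 1/2·-3 = 1/2
t_5 = -3·1/2 + -1·0 + 1/2·-1 + 1/2·2 = -1
t_6 = -3·-1 + -1·1/2 + 1/2·0 + 1/2·-1 = 2

2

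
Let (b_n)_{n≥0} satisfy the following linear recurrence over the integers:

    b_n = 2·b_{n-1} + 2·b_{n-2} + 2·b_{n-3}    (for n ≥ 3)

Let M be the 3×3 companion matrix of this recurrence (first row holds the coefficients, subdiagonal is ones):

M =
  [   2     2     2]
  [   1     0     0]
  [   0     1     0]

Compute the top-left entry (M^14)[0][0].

2343840

(M^14)[0][0] is the top entry after applying M 14 times to the unit state (1, 0, 0). Equivalently it is h_{16} for the auxiliary sequence (h_n) obeying the same recurrence with h_2 = 1 and h_i = 0 for 0 ≤ i < 2:
h_3 = 2·1 + 2·0 + 2·0 = 2
h_4 = 2·2 + 2·1 + 2·0 = 6
h_5 = 2·6 + 2·2 + 2·1 = 18
h_6 = 2·18 + 2·6 + 2·2 = 52
h_7 = 2·52 + 2·18 + 2·6 = 152
h_8 = 2·152 + 2·52 + 2·18 = 444
h_9 = 2·444 + 2·152 + 2·52 = 1296
h_10 = 2·1296 + 2·444 + 2·152 = 3784
h_11 = 2·3784 + 2·1296 + 2·444 = 11048
h_12 = 2·11048 + 2·3784 + 2·1296 = 32256
h_13 = 2·32256 + 2·11048 + 2·3784 = 94176
h_14 = 2·94176 + 2·32256 + 2·11048 = 274960
h_15 = 2·274960 + 2·94176 + 2·32256 = 802784
h_16 = 2·802784 + 2·274960 + 2·94176 = 2343840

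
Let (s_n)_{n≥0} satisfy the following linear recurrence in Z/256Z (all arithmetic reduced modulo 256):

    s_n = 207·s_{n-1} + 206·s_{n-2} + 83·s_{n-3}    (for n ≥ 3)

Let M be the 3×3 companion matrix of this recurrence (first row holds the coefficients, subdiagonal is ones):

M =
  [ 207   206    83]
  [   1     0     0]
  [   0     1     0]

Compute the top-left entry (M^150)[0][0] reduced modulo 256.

(M^150)[0][0] is the top entry after applying M 150 times to the unit state (1, 0, 0). Equivalently it is h_{152} for the auxiliary sequence (h_n) obeying the same recurrence with h_2 = 1 and h_i = 0 for 0 ≤ i < 2:
h_3 = 207·1 + 206·0 + 83·0 = 207
h_4 = 207·207 + 206·1 + 83·0 = 47
h_5 = 207·47 + 206·207 + 83·1 = 230
h_6 = 207·230 + 206·47 + 83·207 = 233
h_7 = 207·233 + 206·230 + 83·47 = 184
h_8 = 207·184 + 206·233 + 83·230 = 216
Continuing the recurrence:
  h_9 = 67;  h_10 = 165;  h_11 = 93;  h_12 = 178;  h_13 = 67;  h_14 = 144
  h_15 = 16;  h_16 = 137;  h_17 = 87;  h_18 = 199;  h_19 = 86;  h_20 = 225
  h_21 = 168;  h_22 = 200;  h_23 = 219;  h_24 = 125;  h_25 = 37;  h_26 = 130
  h_27 = 107;  h_28 = 32;  h_29 = 32;  h_30 = 81;  h_31 = 159;  h_32 = 31
  h_33 = 70;  h_34 = 25;  h_35 = 152;  h_36 = 184;  h_37 = 51;  h_38 = 149
  h_39 = 45;  h_40 = 210;  h_41 = 83;  h_42 = 176;  h_43 = 48;  h_44 = 89
  h_45 = 167;  h_46 = 55;  h_47 = 182;  h_48 = 145;  h_49 = 136;  h_50 = 168
  h_51 = 75;  h_52 = 237;  h_53 = 117;  h_54 = 162;  h_55 = 251;  h_56 = 64
  h_57 = 64;  h_58 = 161;  h_59 = 111;  h_60 = 15;  h_61 = 166;  h_62 = 73
  h_63 = 120;  h_64 = 152;  h_65 = 35;  h_66 = 133;  h_67 = 253;  h_68 = 242
  h_69 = 99;  h_70 = 208;  h_71 = 80;  h_72 = 41;  h_73 = 247;  h_74 = 167
  h_75 = 22;  h_76 = 65;  h_77 = 104;  h_78 = 136;  h_79 = 187;  h_80 = 93
  h_81 = 197;  h_82 = 194;  h_83 = 139;  h_84 = 96;  h_85 = 96;  h_86 = 241
  h_87 = 63;  h_88 = 255;  h_89 = 6;  h_90 = 121;  h_91 = 88;  h_92 = 120
  h_93 = 19;  h_94 = 117;  h_95 = 205;  h_96 = 18;  h_97 = 115;  h_98 = 240
  h_99 = 112;  h_100 = 249;  h_101 = 71;  h_102 = 23;  h_103 = 118;  h_104 = 241
  h_105 = 72;  h_106 = 104;  h_107 = 43;  h_108 = 205;  h_109 = 21;  h_110 = 226
  h_111 = 27;  h_112 = 128;  h_113 = 128;  h_114 = 65;  h_115 = 15;  h_116 = 239
  h_117 = 102;  h_118 = 169;  h_119 = 56;  h_120 = 88;  h_121 = 3;  h_122 = 101
  h_123 = 157;  h_124 = 50;  h_125 = 131;  h_126 = 16;  h_127 = 144;  h_128 = 201
  h_129 = 151;  h_130 = 135;  h_131 = 214;  h_132 = 161;  h_133 = 40;  h_134 = 72
  h_135 = 155;  h_136 = 61;  h_137 = 101;  h_138 = 2;  h_139 = 171;  h_140 = 160
  h_141 = 160;  h_142 = 145;  h_143 = 223;  h_144 = 223;  h_145 = 198;  h_146 = 217
  h_147 = 24;  h_148 = 56;  h_149 = 243;  h_150 = 85
h_151 = 207·85 + 206·243 + 83·56 = 109
h_152 = 207·109 + 206·85 + 83·243 = 82

82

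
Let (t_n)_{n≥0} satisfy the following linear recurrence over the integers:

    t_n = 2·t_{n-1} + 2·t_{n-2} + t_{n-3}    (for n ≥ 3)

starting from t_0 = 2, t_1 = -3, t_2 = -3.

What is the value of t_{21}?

t_3 = 2·-3 + 2·-3 + 1·2 = -10
t_4 = 2·-10 + 2·-3 + 1·-3 = -29
t_5 = 2·-29 + 2·-10 + 1·-3 = -81
t_6 = 2·-81 + 2·-29 + 1·-10 = -230
t_7 = 2·-230 + 2·-81 + 1·-29 = -651
t_8 = 2·-651 + 2·-230 + 1·-81 = -1843
t_9 = 2·-1843 + 2·-651 + 1·-230 = -5218
t_10 = 2·-5218 + 2·-1843 + 1·-651 = -14773
t_11 = 2·-14773 + 2·-5218 + 1·-1843 = -41825
t_12 = 2·-41825 + 2·-14773 + 1·-5218 = -118414
t_13 = 2·-118414 + 2·-41825 + 1·-14773 = -335251
t_14 = 2·-335251 + 2·-118414 + 1·-41825 = -949155
t_15 = 2·-949155 + 2·-335251 + 1·-118414 = -2687226
t_16 = 2·-2687226 + 2·-949155 + 1·-335251 = -7608013
t_17 = 2·-7608013 + 2·-2687226 + 1·-949155 = -21539633
t_18 = 2·-21539633 + 2·-7608013 + 1·-2687226 = -60982518
t_19 = 2·-60982518 + 2·-21539633 + 1·-7608013 = -172652315
t_20 = 2·-172652315 + 2·-60982518 + 1·-21539633 = -488809299
t_21 = 2·-488809299 + 2·-172652315 + 1·-60982518 = -1383905746

-1383905746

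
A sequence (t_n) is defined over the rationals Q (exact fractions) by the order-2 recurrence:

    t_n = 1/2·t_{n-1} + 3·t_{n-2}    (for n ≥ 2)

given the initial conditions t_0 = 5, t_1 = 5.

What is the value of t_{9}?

t_2 = 1/2·5 + 3·5 = 35/2
t_3 = 1/2·35/2 + 3·5 = 95/4
t_4 = 1/2·95/4 + 3·35/2 = 515/8
t_5 = 1/2·515/8 + 3·95/4 = 1655/16
t_6 = 1/2·1655/16 + 3·515/8 = 7835/32
t_7 = 1/2·7835/32 + 3·1655/16 = 27695/64
t_8 = 1/2·27695/64 + 3·7835/32 = 121715/128
t_9 = 1/2·121715/128 + 3·27695/64 = 454055/256

454055/256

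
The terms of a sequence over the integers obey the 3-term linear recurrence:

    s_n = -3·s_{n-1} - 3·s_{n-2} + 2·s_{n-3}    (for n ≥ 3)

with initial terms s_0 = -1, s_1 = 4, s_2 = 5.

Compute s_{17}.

s_3 = -3·5 + -3·4 + 2·-1 = -29
s_4 = -3·-29 + -3·5 + 2·4 = 80
s_5 = -3·80 + -3·-29 + 2·5 = -143
s_6 = -3·-143 + -3·80 + 2·-29 = 131
s_7 = -3·131 + -3·-143 + 2·80 = 196
s_8 = -3·196 + -3·131 + 2·-143 = -1267
s_9 = -3·-1267 + -3·196 + 2·131 = 3475
s_10 = -3·3475 + -3·-1267 + 2·196 = -6232
s_11 = -3·-6232 + -3·3475 + 2·-1267 = 5737
s_12 = -3·5737 + -3·-6232 + 2·3475 = 8435
s_13 = -3·8435 + -3·5737 + 2·-6232 = -54980
s_14 = -3·-54980 + -3·8435 + 2·5737 = 151109
s_15 = -3·151109 + -3·-54980 + 2·8435 = -271517
s_16 = -3·-271517 + -3·151109 + 2·-54980 = 251264
s_17 = -3·251264 + -3·-271517 + 2·151109 = 362977

362977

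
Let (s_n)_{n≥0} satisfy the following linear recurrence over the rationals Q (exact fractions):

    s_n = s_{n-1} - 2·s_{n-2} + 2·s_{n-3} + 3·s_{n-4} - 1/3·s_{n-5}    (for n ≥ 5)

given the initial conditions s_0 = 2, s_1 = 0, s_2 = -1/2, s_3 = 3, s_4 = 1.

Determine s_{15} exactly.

25825/27

s_5 = 1·1 + -2·3 + 2·-1/2 + 3·0 + -1/3·2 = -20/3
s_6 = 1·-20/3 + -2·1 + 2·3 + 3·-1/2 + -1/3·0 = -25/6
s_7 = 1·-25/6 + -2·-20/3 + 2·1 + 3·3 + -1/3·-1/2 = 61/3
s_8 = 1·61/3 + -2·-25/6 + 2·-20/3 + 3·1 + -1/3·3 = 52/3
s_9 = 1·52/3 + -2·61/3 + 2·-25/6 + 3·-20/3 + -1/3·1 = -52
s_10 = 1·-52 + -2·52/3 + 2·61/3 + 3·-25/6 + -1/3·-20/3 = -1013/18
s_11 = 1·-1013/18 + -2·-52 + 2·52/3 + 3·61/3 + -1/3·-25/6 = 1303/9
s_12 = 1·1303/9 + -2·-1013/18 + 2·-52 + 3·52/3 + -1/3·61/3 = 1787/9
s_13 = 1·1787/9 + -2·1303/9 + 2·-1013/18 + 3·-52 + -1/3·52/3 = -1096/3
s_14 = 1·-1096/3 + -2·1787/9 + 2·1303/9 + 3·-1013/18 + -1/3·-52 = -11239/18
s_15 = 1·-11239/18 + -2·-1096/3 + 2·1787/9 + 3·1303/9 + -1/3·-1013/18 = 25825/27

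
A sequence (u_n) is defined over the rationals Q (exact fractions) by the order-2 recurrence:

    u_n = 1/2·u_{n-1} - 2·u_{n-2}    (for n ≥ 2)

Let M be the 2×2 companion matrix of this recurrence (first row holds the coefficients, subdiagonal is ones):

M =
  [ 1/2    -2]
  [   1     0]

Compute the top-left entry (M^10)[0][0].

(M^10)[0][0] is the top entry after applying M 10 times to the unit state (1, 0). Equivalently it is h_{11} for the auxiliary sequence (h_n) obeying the same recurrence with h_1 = 1 and h_i = 0 for 0 ≤ i < 1:
h_2 = 1/2·1 + -2·0 = 1/2
h_3 = 1/2·1/2 + -2·1 = -7/4
h_4 = 1/2·-7/4 + -2·1/2 = -15/8
h_5 = 1/2·-15/8 + -2·-7/4 = 41/16
h_6 = 1/2·41/16 + -2·-15/8 = 161/32
h_7 = 1/2·161/32 + -2·41/16 = -167/64
h_8 = 1/2·-167/64 + -2·161/32 = -1455/128
h_9 = 1/2·-1455/128 + -2·-167/64 = -119/256
h_10 = 1/2·-119/256 + -2·-1455/128 = 11521/512
h_11 = 1/2·11521/512 + -2·-119/256 = 12473/1024

12473/1024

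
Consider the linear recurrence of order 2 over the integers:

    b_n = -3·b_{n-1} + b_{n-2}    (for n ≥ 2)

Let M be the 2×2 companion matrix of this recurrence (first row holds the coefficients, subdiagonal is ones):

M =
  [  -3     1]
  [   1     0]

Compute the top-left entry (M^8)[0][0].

(M^8)[0][0] is the top entry after applying M 8 times to the unit state (1, 0). Equivalently it is h_{9} for the auxiliary sequence (h_n) obeying the same recurrence with h_1 = 1 and h_i = 0 for 0 ≤ i < 1:
h_2 = -3·1 + 1·0 = -3
h_3 = -3·-3 + 1·1 = 10
h_4 = -3·10 + 1·-3 = -33
h_5 = -3·-33 + 1·10 = 109
h_6 = -3·109 + 1·-33 = -360
h_7 = -3·-360 + 1·109 = 1189
h_8 = -3·1189 + 1·-360 = -3927
h_9 = -3·-3927 + 1·1189 = 12970

12970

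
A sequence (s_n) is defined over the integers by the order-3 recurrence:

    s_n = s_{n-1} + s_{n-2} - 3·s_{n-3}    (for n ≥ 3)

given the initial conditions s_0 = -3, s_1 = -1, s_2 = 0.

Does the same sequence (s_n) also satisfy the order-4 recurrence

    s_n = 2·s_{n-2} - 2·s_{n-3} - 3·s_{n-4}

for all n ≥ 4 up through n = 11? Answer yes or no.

Terms s_0..s_11: -3, -1, 0, 8, 11, 19, 6, -8, -59, -85, -120, -28
n=4: candidate gives 11, actual s_4 = 11 ✓
n=5: candidate gives 19, actual s_5 = 19 ✓
n=6: candidate gives 6, actual s_6 = 6 ✓
n=7: candidate gives -8, actual s_7 = -8 ✓
n=8: candidate gives -59, actual s_8 = -59 ✓
n=9: candidate gives -85, actual s_9 = -85 ✓
n=10: candidate gives -120, actual s_10 = -120 ✓
n=11: candidate gives -28, actual s_11 = -28 ✓

yes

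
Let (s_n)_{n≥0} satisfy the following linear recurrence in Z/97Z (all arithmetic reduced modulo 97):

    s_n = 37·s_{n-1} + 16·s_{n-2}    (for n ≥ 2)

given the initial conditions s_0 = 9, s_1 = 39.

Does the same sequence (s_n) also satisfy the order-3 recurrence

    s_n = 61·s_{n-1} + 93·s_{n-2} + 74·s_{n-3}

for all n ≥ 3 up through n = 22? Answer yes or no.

Terms s_0..s_22: 9, 39, 35, 76, 74, 74, 42, 22, 31, 44, 87, 43, 73, 91, 73, 83, 68, 61, 47, 96, 36, 55, 89
n=3: candidate gives 26, actual s_3 = 76 ✗

no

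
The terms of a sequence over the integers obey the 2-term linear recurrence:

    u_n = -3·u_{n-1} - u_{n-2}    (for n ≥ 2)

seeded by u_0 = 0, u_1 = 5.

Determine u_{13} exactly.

606965

u_2 = -3·5 + -1·0 = -15
u_3 = -3·-15 + -1·5 = 40
u_4 = -3·40 + -1·-15 = -105
u_5 = -3·-105 + -1·40 = 275
u_6 = -3·275 + -1·-105 = -720
u_7 = -3·-720 + -1·275 = 1885
u_8 = -3·1885 + -1·-720 = -4935
u_9 = -3·-4935 + -1·1885 = 12920
u_10 = -3·12920 + -1·-4935 = -33825
u_11 = -3·-33825 + -1·12920 = 88555
u_12 = -3·88555 + -1·-33825 = -231840
u_13 = -3·-231840 + -1·88555 = 606965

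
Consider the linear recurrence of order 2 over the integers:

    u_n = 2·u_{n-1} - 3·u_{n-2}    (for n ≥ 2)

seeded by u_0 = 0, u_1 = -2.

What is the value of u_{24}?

u_2 = 2·-2 + -3·0 = -4
u_3 = 2·-4 + -3·-2 = -2
u_4 = 2·-2 + -3·-4 = 8
u_5 = 2·8 + -3·-2 = 22
u_6 = 2·22 + -3·8 = 20
u_7 = 2·20 + -3·22 = -26
u_8 = 2·-26 + -3·20 = -112
u_9 = 2·-112 + -3·-26 = -146
u_10 = 2·-146 + -3·-112 = 44
u_11 = 2·44 + -3·-146 = 526
u_12 = 2·526 + -3·44 = 920
u_13 = 2·920 + -3·526 = 262
u_14 = 2·262 + -3·920 = -2236
u_15 = 2·-2236 + -3·262 = -5258
u_16 = 2·-5258 + -3·-2236 = -3808
u_17 = 2·-3808 + -3·-5258 = 8158
u_18 = 2·8158 + -3·-3808 = 27740
u_19 = 2·27740 + -3·8158 = 31006
u_20 = 2·31006 + -3·27740 = -21208
u_21 = 2·-21208 + -3·31006 = -135434
u_22 = 2·-135434 + -3·-21208 = -207244
u_23 = 2·-207244 + -3·-135434 = -8186
u_24 = 2·-8186 + -3·-207244 = 605360

605360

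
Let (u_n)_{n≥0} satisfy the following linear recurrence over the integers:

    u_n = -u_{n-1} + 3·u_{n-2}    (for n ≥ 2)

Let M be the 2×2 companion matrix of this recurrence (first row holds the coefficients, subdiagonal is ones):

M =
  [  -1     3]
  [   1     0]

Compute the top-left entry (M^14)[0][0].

(M^14)[0][0] is the top entry after applying M 14 times to the unit state (1, 0). Equivalently it is h_{15} for the auxiliary sequence (h_n) obeying the same recurrence with h_1 = 1 and h_i = 0 for 0 ≤ i < 1:
h_2 = -1·1 + 3·0 = -1
h_3 = -1·-1 + 3·1 = 4
h_4 = -1·4 + 3·-1 = -7
h_5 = -1·-7 + 3·4 = 19
h_6 = -1·19 + 3·-7 = -40
h_7 = -1·-40 + 3·19 = 97
h_8 = -1·97 + 3·-40 = -217
h_9 = -1·-217 + 3·97 = 508
h_10 = -1·508 + 3·-217 = -1159
h_11 = -1·-1159 + 3·508 = 2683
h_12 = -1·2683 + 3·-1159 = -6160
h_13 = -1·-6160 + 3·2683 = 14209
h_14 = -1·14209 + 3·-6160 = -32689
h_15 = -1·-32689 + 3·14209 = 75316

75316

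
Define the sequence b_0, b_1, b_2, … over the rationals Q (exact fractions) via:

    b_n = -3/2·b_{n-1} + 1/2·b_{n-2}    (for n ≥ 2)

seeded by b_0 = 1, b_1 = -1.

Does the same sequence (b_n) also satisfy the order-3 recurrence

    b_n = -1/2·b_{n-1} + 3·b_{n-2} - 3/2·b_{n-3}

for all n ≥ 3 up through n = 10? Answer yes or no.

no

Terms b_0..b_10: 1, -1, 2, -7/2, 25/4, -89/8, 317/16, -1129/32, 4021/64, -14321/128, 51005/256
n=3: candidate gives -11/2, actual b_3 = -7/2 ✗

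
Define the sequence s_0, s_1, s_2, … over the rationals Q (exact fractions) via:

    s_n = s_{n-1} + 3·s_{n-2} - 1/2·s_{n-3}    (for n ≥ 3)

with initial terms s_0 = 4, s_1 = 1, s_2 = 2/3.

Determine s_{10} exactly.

s_3 = 1·2/3 + 3·1 + -1/2·4 = 5/3
s_4 = 1·5/3 + 3·2/3 + -1/2·1 = 19/6
s_5 = 1·19/6 + 3·5/3 + -1/2·2/3 = 47/6
s_6 = 1·47/6 + 3·19/6 + -1/2·5/3 = 33/2
s_7 = 1·33/2 + 3·47/6 + -1/2·19/6 = 461/12
s_8 = 1·461/12 + 3·33/2 + -1/2·47/6 = 84
s_9 = 1·84 + 3·461/12 + -1/2·33/2 = 191
s_10 = 1·191 + 3·84 + -1/2·461/12 = 10171/24

10171/24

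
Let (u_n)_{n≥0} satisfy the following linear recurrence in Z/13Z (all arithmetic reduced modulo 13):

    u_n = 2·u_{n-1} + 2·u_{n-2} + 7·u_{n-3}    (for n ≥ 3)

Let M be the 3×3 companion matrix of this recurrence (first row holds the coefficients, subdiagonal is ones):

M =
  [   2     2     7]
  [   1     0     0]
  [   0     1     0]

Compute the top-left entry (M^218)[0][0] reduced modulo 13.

(M^218)[0][0] is the top entry after applying M 218 times to the unit state (1, 0, 0). Equivalently it is h_{220} for the auxiliary sequence (h_n) obeying the same recurrence with h_2 = 1 and h_i = 0 for 0 ≤ i < 2:
h_3 = 2·1 + 2·0 + 7·0 = 2
h_4 = 2·2 + 2·1 + 7·0 = 6
h_5 = 2·6 + 2·2 + 7·1 = 10
h_6 = 2·10 + 2·6 + 7·2 = 7
h_7 = 2·7 + 2·10 + 7·6 = 11
h_8 = 2·11 + 2·7 + 7·10 = 2
Continuing the recurrence:
  h_9 = 10;  h_10 = 10;  h_11 = 2;  h_12 = 3;  h_13 = 2;  h_14 = 11
  h_15 = 8;  h_16 = 0;  h_17 = 2;  h_18 = 8;  h_19 = 7;  h_20 = 5
  h_21 = 2;  h_22 = 11;  h_23 = 9;  h_24 = 2;  h_25 = 8;  h_26 = 5
  h_27 = 1;  h_28 = 3;  h_29 = 4;  h_30 = 8;  h_31 = 6;  h_32 = 4
  h_33 = 11;  h_34 = 7;  h_35 = 12;  h_36 = 11;  h_37 = 4;  h_38 = 10
  h_39 = 1;  h_40 = 11;  h_41 = 3;  h_42 = 9;  h_43 = 10;  h_44 = 7
  h_45 = 6;  h_46 = 5;  h_47 = 6;  h_48 = 12;  h_49 = 6;  h_50 = 0
  h_51 = 5;  h_52 = 0;  h_53 = 10;  h_54 = 3;  h_55 = 0;  h_56 = 11
  h_57 = 4;  h_58 = 4;  h_59 = 2;  h_60 = 1;  h_61 = 8;  h_62 = 6
  h_63 = 9;  h_64 = 8;  h_65 = 11;  h_66 = 10;  h_67 = 7;  h_68 = 7
  h_69 = 7;  h_70 = 12;  h_71 = 9;  h_72 = 0;  h_73 = 11;  h_74 = 7
  h_75 = 10;  h_76 = 7;  h_77 = 5;  h_78 = 3;  h_79 = 0;  h_80 = 2
  h_81 = 12;  h_82 = 2;  h_83 = 3;  h_84 = 3;  h_85 = 0;  h_86 = 1
  h_87 = 10;  h_88 = 9;  h_89 = 6;  h_90 = 9;  h_91 = 2;  h_92 = 12
  h_93 = 0;  h_94 = 12;  h_95 = 4;  h_96 = 6;  h_97 = 0;  h_98 = 1
  h_99 = 5;  h_100 = 12;  h_101 = 2;  h_102 = 11;  h_103 = 6;  h_104 = 9
  h_105 = 3;  h_106 = 1;  h_107 = 6;  h_108 = 9;  h_109 = 11;  h_110 = 4
  h_111 = 2;  h_112 = 11;  h_113 = 2;  h_114 = 1;  h_115 = 5;  h_116 = 0
  h_117 = 4;  h_118 = 4;  h_119 = 3;  h_120 = 3;  h_121 = 1;  h_122 = 3
  h_123 = 3;  h_124 = 6;  h_125 = 0;  h_126 = 7;  h_127 = 4;  h_128 = 9
  h_129 = 10;  h_130 = 1;  h_131 = 7;  h_132 = 8;  h_133 = 11;  h_134 = 9
  h_135 = 5;  h_136 = 1;  h_137 = 10;  h_138 = 5;  h_139 = 11;  h_140 = 11
  h_141 = 1;  h_142 = 10;  h_143 = 8;  h_144 = 4;  h_145 = 3;  h_146 = 5
  h_147 = 5;  h_148 = 2;  h_149 = 10;  h_150 = 7;  h_151 = 9;  h_152 = 11
  h_153 = 11;  h_154 = 3;  h_155 = 1;  h_156 = 7;  h_157 = 11;  h_158 = 4
  h_159 = 1;  h_160 = 9;  h_161 = 9;  h_162 = 4;  h_163 = 11;  h_164 = 2
  h_165 = 2;  h_166 = 7;  h_167 = 6;  h_168 = 1;  h_169 = 11;  h_170 = 1
  h_171 = 5;  h_172 = 11;  h_173 = 0;  h_174 = 5;  h_175 = 9;  h_176 = 2
  h_177 = 5;  h_178 = 12;  h_179 = 9;  h_180 = 12;  h_181 = 9;  h_182 = 1
  h_183 = 0;  h_184 = 0;  h_185 = 7;  h_186 = 1;  h_187 = 3;  h_188 = 5
  h_189 = 10;  h_190 = 12;  h_191 = 1;  h_192 = 5;  h_193 = 5;  h_194 = 1
  h_195 = 8;  h_196 = 1;  h_197 = 12;  h_198 = 4;  h_199 = 0;  h_200 = 1
  h_201 = 4;  h_202 = 10;  h_203 = 9;  h_204 = 1;  h_205 = 12;  h_206 = 11
  h_207 = 1;  h_208 = 4;  h_209 = 9;  h_210 = 7;  h_211 = 8;  h_212 = 2
  h_213 = 4;  h_214 = 3;  h_215 = 2;  h_216 = 12;  h_217 = 10;  h_218 = 6
h_219 = 2·6 + 2·10 + 7·12 = 12
h_220 = 2·12 + 2·6 + 7·10 = 2

2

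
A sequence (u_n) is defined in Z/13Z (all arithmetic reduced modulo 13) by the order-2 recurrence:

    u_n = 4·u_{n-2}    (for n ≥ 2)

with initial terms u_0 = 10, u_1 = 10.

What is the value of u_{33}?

u_2 = 0·10 + 4·10 = 1
u_3 = 0·1 + 4·10 = 1
u_4 = 0·1 + 4·1 = 4
u_5 = 0·4 + 4·1 = 4
u_6 = 0·4 + 4·4 = 3
u_7 = 0·3 + 4·4 = 3
u_8 = 0·3 + 4·3 = 12
u_9 = 0·12 + 4·3 = 12
u_10 = 0·12 + 4·12 = 9
u_11 = 0·9 + 4·12 = 9
u_12 = 0·9 + 4·9 = 10
u_13 = 0·10 + 4·9 = 10
(u_12, u_13) = (10, 10) = (u_0, u_1), so the sequence has period 12.
33 ≡ 9 (mod 12), hence u_33 = u_9 = 12.

12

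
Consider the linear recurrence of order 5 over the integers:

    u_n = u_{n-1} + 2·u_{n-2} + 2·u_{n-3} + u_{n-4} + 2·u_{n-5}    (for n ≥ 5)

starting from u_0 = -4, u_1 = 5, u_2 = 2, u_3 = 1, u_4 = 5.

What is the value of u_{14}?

25663

u_5 = 1·5 + 2·1 + 2·2 + 1·5 + 2·-4 = 8
u_6 = 1·8 + 2·5 + 2·1 + 1·2 + 2·5 = 32
u_7 = 1·32 + 2·8 + 2·5 + 1·1 + 2·2 = 63
u_8 = 1·63 + 2·32 + 2·8 + 1·5 + 2·1 = 150
u_9 = 1·150 + 2·63 + 2·32 + 1·8 + 2·5 = 358
u_10 = 1·358 + 2·150 + 2·63 + 1·32 + 2·8 = 832
u_11 = 1·832 + 2·358 + 2·150 + 1·63 + 2·32 = 1975
u_12 = 1·1975 + 2·832 + 2·358 + 1·150 + 2·63 = 4631
u_13 = 1·4631 + 2·1975 + 2·832 + 1·358 + 2·150 = 10903
u_14 = 1·10903 + 2·4631 + 2·1975 + 1·832 + 2·358 = 25663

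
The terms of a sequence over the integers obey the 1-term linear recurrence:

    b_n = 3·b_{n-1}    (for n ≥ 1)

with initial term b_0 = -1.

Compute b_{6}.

b_1 = 3·-1 = -3
b_2 = 3·-3 = -9
b_3 = 3·-9 = -27
b_4 = 3·-27 = -81
b_5 = 3·-81 = -243
b_6 = 3·-243 = -729

-729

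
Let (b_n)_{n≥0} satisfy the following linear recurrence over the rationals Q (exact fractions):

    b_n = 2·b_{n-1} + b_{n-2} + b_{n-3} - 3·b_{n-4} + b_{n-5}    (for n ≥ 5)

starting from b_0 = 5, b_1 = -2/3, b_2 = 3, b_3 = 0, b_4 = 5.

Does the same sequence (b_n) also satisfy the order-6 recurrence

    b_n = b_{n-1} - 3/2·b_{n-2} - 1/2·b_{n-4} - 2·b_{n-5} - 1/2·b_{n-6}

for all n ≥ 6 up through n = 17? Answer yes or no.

Terms b_0..b_17: 5, -2/3, 3, 0, 5, 20, 106/3, 296/3, 713/3, 1663/3, 1359, 9748/3, 23393/3, 56335/3, 45081, 108349, 781241/3, 625720
n=6: candidate gives 59/6, actual b_6 = 106/3 ✗

no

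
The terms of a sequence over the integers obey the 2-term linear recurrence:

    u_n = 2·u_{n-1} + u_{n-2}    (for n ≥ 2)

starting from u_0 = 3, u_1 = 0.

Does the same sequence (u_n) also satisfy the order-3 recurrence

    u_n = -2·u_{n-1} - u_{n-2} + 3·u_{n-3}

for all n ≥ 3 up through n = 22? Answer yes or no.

no

Terms u_0..u_22: 3, 0, 3, 6, 15, 36, 87, 210, 507, 1224, 2955, 7134, 17223, 41580, 100383, 242346, 585075, 1412496, 3410067, 8232630, 19875327, 47983284, 115841895
n=3: candidate gives 3, actual u_3 = 6 ✗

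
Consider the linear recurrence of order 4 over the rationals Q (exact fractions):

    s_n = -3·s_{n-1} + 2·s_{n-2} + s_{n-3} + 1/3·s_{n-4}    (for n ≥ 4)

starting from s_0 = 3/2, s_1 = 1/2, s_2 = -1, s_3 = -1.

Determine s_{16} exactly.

s_4 = -3·-1 + 2·-1 + 1·1/2 + 1/3·3/2 = 2
s_5 = -3·2 + 2·-1 + 1·-1 + 1/3·1/2 = -53/6
s_6 = -3·-53/6 + 2·2 + 1·-1 + 1/3·-1 = 175/6
s_7 = -3·175/6 + 2·-53/6 + 1·2 + 1/3·-1 = -207/2
s_8 = -3·-207/2 + 2·175/6 + 1·-53/6 + 1/3·2 = 1082/3
s_9 = -3·1082/3 + 2·-207/2 + 1·175/6 + 1/3·-53/6 = -11365/9
s_10 = -3·-11365/9 + 2·1082/3 + 1·-207/2 + 1/3·175/6 = 39743/9
s_11 = -3·39743/9 + 2·-11365/9 + 1·1082/3 + 1/3·-207/2 = -278047/18
s_12 = -3·-278047/18 + 2·39743/9 + 1·-11365/9 + 1/3·1082/3 = 972547/18
s_13 = -3·972547/18 + 2·-278047/18 + 1·39743/9 + 1/3·-11365/9 = -10205477/54
s_14 = -3·-10205477/54 + 2·972547/18 + 1·-278047/18 + 1/3·39743/9 = 17848529/27
s_15 = -3·17848529/27 + 2·-10205477/54 + 1·972547/18 + 1/3·-278047/18 = -62431267/27
s_16 = -3·-62431267/27 + 2·17848529/27 + 1·-10205477/54 + 1/3·972547/18 = 218374394/27

218374394/27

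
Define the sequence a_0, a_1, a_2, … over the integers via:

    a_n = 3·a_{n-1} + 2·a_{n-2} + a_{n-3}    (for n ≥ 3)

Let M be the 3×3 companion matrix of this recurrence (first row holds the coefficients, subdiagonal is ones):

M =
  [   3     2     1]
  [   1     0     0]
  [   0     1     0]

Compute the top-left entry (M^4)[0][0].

(M^4)[0][0] is the top entry after applying M 4 times to the unit state (1, 0, 0). Equivalently it is h_{6} for the auxiliary sequence (h_n) obeying the same recurrence with h_2 = 1 and h_i = 0 for 0 ≤ i < 2:
h_3 = 3·1 + 2·0 + 1·0 = 3
h_4 = 3·3 + 2·1 + 1·0 = 11
h_5 = 3·11 + 2·3 + 1·1 = 40
h_6 = 3·40 + 2·11 + 1·3 = 145

145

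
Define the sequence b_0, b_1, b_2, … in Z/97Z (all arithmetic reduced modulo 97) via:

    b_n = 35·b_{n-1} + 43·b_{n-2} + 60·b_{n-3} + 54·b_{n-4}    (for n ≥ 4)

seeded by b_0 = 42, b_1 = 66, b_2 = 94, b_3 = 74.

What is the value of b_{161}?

59

b_4 = 35·74 + 43·94 + 60·66 + 54·42 = 56
b_5 = 35·56 + 43·74 + 60·94 + 54·66 = 87
b_6 = 35·87 + 43·56 + 60·74 + 54·94 = 31
b_7 = 35·31 + 43·87 + 60·56 + 54·74 = 57
b_8 = 35·57 + 43·31 + 60·87 + 54·56 = 29
b_9 = 35·29 + 43·57 + 60·31 + 54·87 = 33
Continuing the recurrence:
  b_10 = 27;  b_11 = 4;  b_12 = 94;  b_13 = 74;  b_14 = 85;  b_15 = 82
  b_16 = 36;  b_17 = 11;  b_18 = 94;  b_19 = 69;  b_20 = 40;  b_21 = 28
  b_22 = 82;  b_23 = 15;  b_24 = 34;  b_25 = 22;  b_26 = 91;  b_27 = 94
  b_28 = 77;  b_29 = 96;  b_30 = 56;  b_31 = 70;  b_32 = 32;  b_33 = 64
  b_34 = 73;  b_35 = 46;  b_36 = 35;  b_37 = 78;  b_38 = 73;  b_39 = 17
  b_40 = 22;  b_41 = 5;  b_42 = 69;  b_43 = 18;  b_44 = 41;  b_45 = 23
  b_46 = 2;  b_47 = 29;  b_48 = 39;  b_49 = 94;  b_50 = 25;  b_51 = 93
  b_52 = 48;  b_53 = 33;  b_54 = 61;  b_55 = 10;  b_56 = 76;  b_57 = 93
  b_58 = 38;  b_59 = 50;  b_60 = 70;  b_61 = 68;  b_62 = 63;  b_63 = 1
  b_64 = 31;  b_65 = 44;  b_66 = 30;  b_67 = 6;  b_68 = 91;  b_69 = 53
  b_70 = 85;  b_71 = 77;  b_72 = 88;  b_73 = 94;  b_74 = 85;  b_75 = 62
  b_76 = 18;  b_77 = 86;  b_78 = 66;  b_79 = 57;  b_80 = 4;  b_81 = 40
  b_82 = 20;  b_83 = 15;  b_84 = 24;  b_85 = 92;  b_86 = 24;  b_87 = 62
  b_88 = 27;  b_89 = 28;  b_90 = 76;  b_91 = 5;  b_92 = 82;  b_93 = 39
  b_94 = 80;  b_95 = 64;  b_96 = 32;  b_97 = 11;  b_98 = 27;  b_99 = 4
  b_100 = 3;  b_101 = 66;  b_102 = 63;  b_103 = 7;  b_104 = 92;  b_105 = 1
  b_106 = 53;  b_107 = 36;  b_108 = 31;  b_109 = 47;  b_110 = 46;  b_111 = 63
  b_112 = 44;  b_113 = 41;  b_114 = 85;  b_115 = 13;  b_116 = 22;  b_117 = 10
  b_118 = 70;  b_119 = 52;  b_120 = 22;  b_121 = 83;  b_122 = 81;  b_123 = 56
  b_124 = 68;  b_125 = 65;  b_126 = 32;  b_127 = 58;  b_128 = 17;  b_129 = 80
  b_130 = 9;  b_131 = 50;  b_132 = 95;  b_133 = 53;  b_134 = 17;  b_135 = 22
  b_136 = 14;  b_137 = 80;  b_138 = 14;  b_139 = 41;  b_140 = 27;  b_141 = 11
  b_142 = 9;  b_143 = 63;  b_144 = 54;  b_145 = 10;  b_146 = 51;  b_147 = 30
  b_148 = 66;  b_149 = 22;  b_150 = 14;  b_151 = 32;  b_152 = 10;  b_153 = 68
  b_154 = 54;  b_155 = 61;  b_156 = 56;  b_157 = 49;  b_158 = 29;  b_159 = 76
b_160 = 35·76 + 43·29 + 60·49 + 54·56 = 74
b_161 = 35·74 + 43·76 + 60·29 + 54·49 = 59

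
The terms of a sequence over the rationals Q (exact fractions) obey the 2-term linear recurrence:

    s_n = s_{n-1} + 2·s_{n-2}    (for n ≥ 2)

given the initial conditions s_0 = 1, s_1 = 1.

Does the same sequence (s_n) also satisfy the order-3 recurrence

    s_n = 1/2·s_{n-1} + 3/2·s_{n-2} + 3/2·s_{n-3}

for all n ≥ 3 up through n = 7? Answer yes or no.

Terms s_0..s_7: 1, 1, 3, 5, 11, 21, 43, 85
n=3: candidate gives 9/2, actual s_3 = 5 ✗

no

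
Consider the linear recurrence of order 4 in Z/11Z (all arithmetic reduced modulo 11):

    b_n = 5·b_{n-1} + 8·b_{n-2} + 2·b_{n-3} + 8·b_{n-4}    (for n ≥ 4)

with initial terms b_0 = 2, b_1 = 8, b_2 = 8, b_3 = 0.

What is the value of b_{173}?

b_4 = 5·0 + 8·8 + 2·8 + 8·2 = 8
b_5 = 5·8 + 8·0 + 2·8 + 8·8 = 10
b_6 = 5·10 + 8·8 + 2·0 + 8·8 = 2
b_7 = 5·2 + 8·10 + 2·8 + 8·0 = 7
b_8 = 5·7 + 8·2 + 2·10 + 8·8 = 3
b_9 = 5·3 + 8·7 + 2·2 + 8·10 = 1
Continuing the recurrence:
  b_10 = 4;  b_11 = 2;  b_12 = 2;  b_13 = 9;  b_14 = 9;  b_15 = 5
  b_16 = 10;  b_17 = 4;  b_18 = 6;  b_19 = 1;  b_20 = 9;  b_21 = 9
  b_22 = 2;  b_23 = 9;  b_24 = 8;  b_25 = 1;  b_26 = 4;  b_27 = 6
  b_28 = 7;  b_29 = 0;  b_30 = 1;  b_31 = 1;  b_32 = 3;  b_33 = 3
  b_34 = 5;  b_35 = 8;  b_36 = 0;  b_37 = 10;  b_38 = 7;  b_39 = 3
  b_40 = 3;  b_41 = 1;  b_42 = 3;  b_43 = 9;  b_44 = 7;  b_45 = 0
  b_46 = 10;  b_47 = 4;  b_48 = 2;  b_49 = 7;  b_50 = 7;  b_51 = 6
  b_52 = 6;  b_53 = 5;  b_54 = 9;  b_55 = 2;  b_56 = 8;  b_57 = 4
  b_58 = 6;  b_59 = 6;  b_60 = 7;  b_61 = 6;  b_62 = 3;  b_63 = 4
  b_64 = 2;  b_65 = 8;  b_66 = 0;  b_67 = 1;  b_68 = 4;  b_69 = 4
  b_70 = 10;  b_71 = 10;  b_72 = 5;  b_73 = 3;  b_74 = 1;  b_75 = 9
  b_76 = 0;  b_77 = 10;  b_78 = 10;  b_79 = 4;  b_80 = 10;  b_81 = 6
  b_82 = 0;  b_83 = 1;  b_84 = 9;  b_85 = 2;  b_86 = 7;  b_87 = 0
  b_88 = 0;  b_89 = 8;  b_90 = 8;  b_91 = 5;  b_92 = 6;  b_93 = 7
  b_94 = 3;  b_95 = 2;  b_96 = 8;  b_97 = 8;  b_98 = 0;  b_99 = 8
  b_100 = 10;  b_101 = 2;  b_102 = 7;  b_103 = 3;  b_104 = 1;  b_105 = 4
  b_106 = 2;  b_107 = 2;  b_108 = 9;  b_109 = 9;  b_110 = 5;  b_111 = 10
  b_112 = 4;  b_113 = 6;  b_114 = 1;  b_115 = 9;  b_116 = 9;  b_117 = 2
  b_118 = 9;  b_119 = 8;  b_120 = 1;  b_121 = 4;  b_122 = 6;  b_123 = 7
  b_124 = 0;  b_125 = 1;  b_126 = 1;  b_127 = 3;  b_128 = 3;  b_129 = 5
  b_130 = 8;  b_131 = 0;  b_132 = 10;  b_133 = 7;  b_134 = 3;  b_135 = 3
  b_136 = 1;  b_137 = 3;  b_138 = 9;  b_139 = 7;  b_140 = 0;  b_141 = 10
  b_142 = 4;  b_143 = 2;  b_144 = 7;  b_145 = 7;  b_146 = 6;  b_147 = 6
  b_148 = 5;  b_149 = 9;  b_150 = 2;  b_151 = 8;  b_152 = 4;  b_153 = 6
  b_154 = 6;  b_155 = 7;  b_156 = 6;  b_157 = 3;  b_158 = 4;  b_159 = 2
  b_160 = 8;  b_161 = 0;  b_162 = 1;  b_163 = 4;  b_164 = 4;  b_165 = 10
  b_166 = 10;  b_167 = 5;  b_168 = 3;  b_169 = 1;  b_170 = 9;  b_171 = 0
b_172 = 5·0 + 8·9 + 2·1 + 8·3 = 10
b_173 = 5·10 + 8·0 + 2·9 + 8·1 = 10

10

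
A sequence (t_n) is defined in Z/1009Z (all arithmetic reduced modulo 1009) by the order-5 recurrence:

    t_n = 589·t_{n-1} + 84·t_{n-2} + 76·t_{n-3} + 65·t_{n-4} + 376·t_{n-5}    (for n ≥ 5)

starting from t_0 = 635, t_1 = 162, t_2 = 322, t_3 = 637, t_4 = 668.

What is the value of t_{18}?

t_5 = 589·668 + 84·637 + 76·322 + 65·162 + 376·635 = 296
t_6 = 589·296 + 84·668 + 76·637 + 65·322 + 376·162 = 497
t_7 = 589·497 + 84·296 + 76·668 + 65·637 + 376·322 = 108
t_8 = 589·108 + 84·497 + 76·296 + 65·668 + 376·637 = 125
t_9 = 589·125 + 84·108 + 76·497 + 65·296 + 376·668 = 394
t_10 = 589·394 + 84·125 + 76·108 + 65·497 + 376·296 = 865
t_11 = 589·865 + 84·394 + 76·125 + 65·108 + 376·497 = 322
t_12 = 589·322 + 84·865 + 76·394 + 65·125 + 376·108 = 962
t_13 = 589·962 + 84·322 + 76·865 + 65·394 + 376·125 = 491
t_14 = 589·491 + 84·962 + 76·322 + 65·865 + 376·394 = 511
t_15 = 589·511 + 84·491 + 76·962 + 65·322 + 376·865 = 719
t_16 = 589·719 + 84·511 + 76·491 + 65·962 + 376·322 = 204
t_17 = 589·204 + 84·719 + 76·511 + 65·491 + 376·962 = 552
t_18 = 589·552 + 84·204 + 76·719 + 65·511 + 376·491 = 258

258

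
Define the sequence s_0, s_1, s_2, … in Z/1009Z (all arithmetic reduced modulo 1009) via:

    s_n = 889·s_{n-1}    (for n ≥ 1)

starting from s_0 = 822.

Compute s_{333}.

s_1 = 889·822 = 242
s_2 = 889·242 = 221
s_3 = 889·221 = 723
s_4 = 889·723 = 14
s_5 = 889·14 = 338
s_6 = 889·338 = 809
Continuing the recurrence:
  s_7 = 793;  s_8 = 695;  s_9 = 347;  s_10 = 738;  s_11 = 232;  s_12 = 412
  s_13 = 1;  s_14 = 889;  s_15 = 274;  s_16 = 417;  s_17 = 410;  s_18 = 241
  s_19 = 341;  s_20 = 449;  s_21 = 606;  s_22 = 937;  s_23 = 568;  s_24 = 452
  s_25 = 246;  s_26 = 750;  s_27 = 810;  s_28 = 673;  s_29 = 969;  s_30 = 764
  s_31 = 139;  s_32 = 473;  s_33 = 753;  s_34 = 450;  s_35 = 486;  s_36 = 202
  s_37 = 985;  s_38 = 862;  s_39 = 487;  s_40 = 82;  s_41 = 250;  s_42 = 270
  s_43 = 897;  s_44 = 323;  s_45 = 591;  s_46 = 719;  s_47 = 494;  s_48 = 251
  s_49 = 150;  s_50 = 162;  s_51 = 740;  s_52 = 1001;  s_53 = 960;  s_54 = 835
  s_55 = 700;  s_56 = 756;  s_57 = 90;  s_58 = 299;  s_59 = 444;  s_60 = 197
  s_61 = 576;  s_62 = 501;  s_63 = 420;  s_64 = 50;  s_65 = 54;  s_66 = 583
  s_67 = 670;  s_68 = 320;  s_69 = 951;  s_70 = 906;  s_71 = 252;  s_72 = 30
  s_73 = 436;  s_74 = 148;  s_75 = 402;  s_76 = 192;  s_77 = 167;  s_78 = 140
  s_79 = 353;  s_80 = 18;  s_81 = 867;  s_82 = 896;  s_83 = 443;  s_84 = 317
  s_85 = 302;  s_86 = 84;  s_87 = 10;  s_88 = 818;  s_89 = 722;  s_90 = 134
  s_91 = 64;  s_92 = 392;  s_93 = 383;  s_94 = 454;  s_95 = 6;  s_96 = 289
  s_97 = 635;  s_98 = 484;  s_99 = 442;  s_100 = 437;  s_101 = 28;  s_102 = 676
  s_103 = 609;  s_104 = 577;  s_105 = 381;  s_106 = 694;  s_107 = 467;  s_108 = 464
  s_109 = 824;  s_110 = 2;  s_111 = 769;  s_112 = 548;  s_113 = 834;  s_114 = 820
  s_115 = 482;  s_116 = 682;  s_117 = 898;  s_118 = 203;  s_119 = 865;  s_120 = 127
  s_121 = 904;  s_122 = 492;  s_123 = 491;  s_124 = 611;  s_125 = 337;  s_126 = 929
  s_127 = 519;  s_128 = 278;  s_129 = 946;  s_130 = 497;  s_131 = 900;  s_132 = 972
  s_133 = 404;  s_134 = 961;  s_135 = 715;  s_136 = 974;  s_137 = 164;  s_138 = 500
  s_139 = 540;  s_140 = 785;  s_141 = 646;  s_142 = 173;  s_143 = 429;  s_144 = 988
  s_145 = 502;  s_146 = 300;  s_147 = 324;  s_148 = 471;  s_149 = 993;  s_150 = 911
  s_151 = 661;  s_152 = 391;  s_153 = 503;  s_154 = 180;  s_155 = 598;  s_156 = 888
  s_157 = 394;  s_158 = 143;  s_159 = 1002;  s_160 = 840;  s_161 = 100;  s_162 = 108
  s_163 = 157;  s_164 = 331;  s_165 = 640;  s_166 = 893;  s_167 = 803;  s_168 = 504
  s_169 = 60;  s_170 = 872;  s_171 = 296;  s_172 = 804;  s_173 = 384;  s_174 = 334
  s_175 = 280;  s_176 = 706;  s_177 = 36;  s_178 = 725;  s_179 = 783;  s_180 = 886
  s_181 = 634;  s_182 = 604;  s_183 = 168;  s_184 = 20;  s_185 = 627;  s_186 = 435
  s_187 = 268;  s_188 = 128;  s_189 = 784;  s_190 = 766;  s_191 = 908;  s_192 = 12
  s_193 = 578;  s_194 = 261;  s_195 = 968;  s_196 = 884;  s_197 = 874;  s_198 = 56
  s_199 = 343;  s_200 = 209;  s_201 = 145;  s_202 = 762;  s_203 = 379;  s_204 = 934
  s_205 = 928;  s_206 = 639;  s_207 = 4;  s_208 = 529;  s_209 = 87;  s_210 = 659
  s_211 = 631;  s_212 = 964;  s_213 = 355;  s_214 = 787;  s_215 = 406;  s_216 = 721
  s_217 = 254;  s_218 = 799;  s_219 = 984;  s_220 = 982;  s_221 = 213;  s_222 = 674
  s_223 = 849;  s_224 = 29;  s_225 = 556;  s_226 = 883;  s_227 = 994;  s_228 = 791
  s_229 = 935;  s_230 = 808;  s_231 = 913;  s_232 = 421;  s_233 = 939;  s_234 = 328
  s_235 = 1000;  s_236 = 71;  s_237 = 561;  s_238 = 283;  s_239 = 346;  s_240 = 858
  s_241 = 967;  s_242 = 1004;  s_243 = 600;  s_244 = 648;  s_245 = 942;  s_246 = 977
  s_247 = 813;  s_248 = 313;  s_249 = 782;  s_250 = 1006;  s_251 = 360;  s_252 = 187
  s_253 = 767;  s_254 = 788;  s_255 = 286;  s_256 = 995;  s_257 = 671;  s_258 = 200
  s_259 = 216;  s_260 = 314;  s_261 = 662;  s_262 = 271;  s_263 = 777;  s_264 = 597
  s_265 = 1008;  s_266 = 120;  s_267 = 735;  s_268 = 592;  s_269 = 599;  s_270 = 768
  s_271 = 668;  s_272 = 560;  s_273 = 403;  s_274 = 72;  s_275 = 441;  s_276 = 557
  s_277 = 763;  s_278 = 259;  s_279 = 199;  s_280 = 336;  s_281 = 40;  s_282 = 245
  s_283 = 870;  s_284 = 536;  s_285 = 256;  s_286 = 559;  s_287 = 523;  s_288 = 807
  s_289 = 24;  s_290 = 147;  s_291 = 522;  s_292 = 927;  s_293 = 759;  s_294 = 739
  s_295 = 112;  s_296 = 686;  s_297 = 418;  s_298 = 290;  s_299 = 515;  s_300 = 758
  s_301 = 859;  s_302 = 847;  s_303 = 269;  s_304 = 8;  s_305 = 49;  s_306 = 174
  s_307 = 309;  s_308 = 253;  s_309 = 919;  s_310 = 710;  s_311 = 565;  s_312 = 812
  s_313 = 433;  s_314 = 508;  s_315 = 589;  s_316 = 959;  s_317 = 955;  s_318 = 426
  s_319 = 339;  s_320 = 689;  s_321 = 58;  s_322 = 103;  s_323 = 757;  s_324 = 979
  s_325 = 573;  s_326 = 861;  s_327 = 607;  s_328 = 817;  s_329 = 842;  s_330 = 869
  s_331 = 656
s_332 = 889·656 = 991
s_333 = 889·991 = 142

142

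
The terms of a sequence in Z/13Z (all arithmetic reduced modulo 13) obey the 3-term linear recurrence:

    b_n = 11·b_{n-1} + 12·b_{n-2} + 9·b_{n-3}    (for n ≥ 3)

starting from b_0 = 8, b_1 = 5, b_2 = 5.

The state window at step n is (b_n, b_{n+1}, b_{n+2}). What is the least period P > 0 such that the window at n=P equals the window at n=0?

78

n=0: window = (8, 5, 5)
n=1: window = (5, 5, 5)
n=2: window = (5, 5, 4)
n=3: window = (5, 4, 6)
n=4: window = (4, 6, 3)
n=5: window = (6, 3, 11)
n=6: window = (3, 11, 3)
n=7: window = (11, 3, 10)
n=8: window = (3, 10, 11)
n=9: window = (10, 11, 8)
n=10: window = (11, 8, 11)
n=11: window = (8, 11, 4)
n=12: window = (11, 4, 1)
n=13: window = (4, 1, 2)
n=14: window = (1, 2, 5)
n=15: window = (2, 5, 10)
n=16: window = (5, 10, 6)
n=17: window = (10, 6, 10)
n=18: window = (6, 10, 12)
n=19: window = (10, 12, 7)
n=20: window = (12, 7, 12)
n=21: window = (7, 12, 12)
n=22: window = (12, 12, 1)
n=23: window = (12, 1, 3)
n=24: window = (1, 3, 10)
n=25: window = (3, 10, 12)
n=26: window = (10, 12, 6)
n=27: window = (12, 6, 1)
n=28: window = (6, 1, 9)
n=29: window = (1, 9, 9)
n=30: window = (9, 9, 8)
n=31: window = (9, 8, 4)
n=32: window = (8, 4, 0)
n=33: window = (4, 0, 3)
n=34: window = (0, 3, 4)
n=35: window = (3, 4, 2)
n=36: window = (4, 2, 6)
n=37: window = (2, 6, 9)
n=38: window = (6, 9, 7)
n=39: window = (9, 7, 5)
n=40: window = (7, 5, 12)
…
n=76: window = (10, 4, 8)
n=77: window = (4, 8, 5)
n=78: window = (8, 5, 5)
window at n=78 equals window at n=0 → period = 78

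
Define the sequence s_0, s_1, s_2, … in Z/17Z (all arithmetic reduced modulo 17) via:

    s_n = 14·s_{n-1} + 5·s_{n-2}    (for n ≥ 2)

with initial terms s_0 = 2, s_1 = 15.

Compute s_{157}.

s_2 = 14·15 + 5·2 = 16
s_3 = 14·16 + 5·15 = 10
s_4 = 14·10 + 5·16 = 16
s_5 = 14·16 + 5·10 = 2
s_6 = 14·2 + 5·16 = 6
s_7 = 14·6 + 5·2 = 9
s_8 = 14·9 + 5·6 = 3
s_9 = 14·3 + 5·9 = 2
s_10 = 14·2 + 5·3 = 9
s_11 = 14·9 + 5·2 = 0
s_12 = 14·0 + 5·9 = 11
s_13 = 14·11 + 5·0 = 1
s_14 = 14·1 + 5·11 = 1
s_15 = 14·1 + 5·1 = 2
s_16 = 14·2 + 5·1 = 16
s_17 = 14·16 + 5·2 = 13
s_18 = 14·13 + 5·16 = 7
s_19 = 14·7 + 5·13 = 10
s_20 = 14·10 + 5·7 = 5
s_21 = 14·5 + 5·10 = 1
s_22 = 14·1 + 5·5 = 5
s_23 = 14·5 + 5·1 = 7
s_24 = 14·7 + 5·5 = 4
s_25 = 14·4 + 5·7 = 6
s_26 = 14·6 + 5·4 = 2
s_27 = 14·2 + 5·6 = 7
s_28 = 14·7 + 5·2 = 6
s_29 = 14·6 + 5·7 = 0
s_30 = 14·0 + 5·6 = 13
s_31 = 14·13 + 5·0 = 12
s_32 = 14·12 + 5·13 = 12
s_33 = 14·12 + 5·12 = 7
s_34 = 14·7 + 5·12 = 5
s_35 = 14·5 + 5·7 = 3
s_36 = 14·3 + 5·5 = 16
s_37 = 14·16 + 5·3 = 1
s_38 = 14·1 + 5·16 = 9
s_39 = 14·9 + 5·1 = 12
s_40 = 14·12 + 5·9 = 9
s_41 = 14·9 + 5·12 = 16
s_42 = 14·16 + 5·9 = 14
s_43 = 14·14 + 5·16 = 4
s_44 = 14·4 + 5·14 = 7
s_45 = 14·7 + 5·4 = 16
s_46 = 14·16 + 5·7 = 4
s_47 = 14·4 + 5·16 = 0
s_48 = 14·0 + 5·4 = 3
s_49 = 14·3 + 5·0 = 8
s_50 = 14·8 + 5·3 = 8
s_51 = 14·8 + 5·8 = 16
s_52 = 14·16 + 5·8 = 9
s_53 = 14·9 + 5·16 = 2
s_54 = 14·2 + 5·9 = 5
s_55 = 14·5 + 5·2 = 12
s_56 = 14·12 + 5·5 = 6
s_57 = 14·6 + 5·12 = 8
s_58 = 14·8 + 5·6 = 6
s_59 = 14·6 + 5·8 = 5
s_60 = 14·5 + 5·6 = 15
s_61 = 14·15 + 5·5 = 14
s_62 = 14·14 + 5·15 = 16
s_63 = 14·16 + 5·14 = 5
s_64 = 14·5 + 5·16 = 14
s_65 = 14·14 + 5·5 = 0
s_66 = 14·0 + 5·14 = 2
s_67 = 14·2 + 5·0 = 11
s_68 = 14·11 + 5·2 = 11
s_69 = 14·11 + 5·11 = 5
s_70 = 14·5 + 5·11 = 6
s_71 = 14·6 + 5·5 = 7
s_72 = 14·7 + 5·6 = 9
s_73 = 14·9 + 5·7 = 8
s_74 = 14·8 + 5·9 = 4
s_75 = 14·4 + 5·8 = 11
s_76 = 14·11 + 5·4 = 4
s_77 = 14·4 + 5·11 = 9
s_78 = 14·9 + 5·4 = 10
s_79 = 14·10 + 5·9 = 15
s_80 = 14·15 + 5·10 = 5
s_81 = 14·5 + 5·15 = 9
s_82 = 14·9 + 5·5 = 15
s_83 = 14·15 + 5·9 = 0
s_84 = 14·0 + 5·15 = 7
s_85 = 14·7 + 5·0 = 13
s_86 = 14·13 + 5·7 = 13
s_87 = 14·13 + 5·13 = 9
s_88 = 14·9 + 5·13 = 4
s_89 = 14·4 + 5·9 = 16
s_90 = 14·16 + 5·4 = 6
s_91 = 14·6 + 5·16 = 11
s_92 = 14·11 + 5·6 = 14
s_93 = 14·14 + 5·11 = 13
s_94 = 14·13 + 5·14 = 14
s_95 = 14·14 + 5·13 = 6
s_96 = 14·6 + 5·14 = 1
s_97 = 14·1 + 5·6 = 10
s_98 = 14·10 + 5·1 = 9
s_99 = 14·9 + 5·10 = 6
s_100 = 14·6 + 5·9 = 10
s_101 = 14·10 + 5·6 = 0
s_102 = 14·0 + 5·10 = 16
s_103 = 14·16 + 5·0 = 3
s_104 = 14·3 + 5·16 = 3
s_105 = 14·3 + 5·3 = 6
s_106 = 14·6 + 5·3 = 14
s_107 = 14·14 + 5·6 = 5
s_108 = 14·5 + 5·14 = 4
s_109 = 14·4 + 5·5 = 13
s_110 = 14·13 + 5·4 = 15
s_111 = 14·15 + 5·13 = 3
s_112 = 14·3 + 5·15 = 15
s_113 = 14·15 + 5·3 = 4
s_114 = 14·4 + 5·15 = 12
s_115 = 14·12 + 5·4 = 1
s_116 = 14·1 + 5·12 = 6
s_117 = 14·6 + 5·1 = 4
s_118 = 14·4 + 5·6 = 1
s_119 = 14·1 + 5·4 = 0
s_120 = 14·0 + 5·1 = 5
s_121 = 14·5 + 5·0 = 2
s_122 = 14·2 + 5·5 = 2
s_123 = 14·2 + 5·2 = 4
s_124 = 14·4 + 5·2 = 15
s_125 = 14·15 + 5·4 = 9
s_126 = 14·9 + 5·15 = 14
s_127 = 14·14 + 5·9 = 3
s_128 = 14·3 + 5·14 = 10
s_129 = 14·10 + 5·3 = 2
s_130 = 14·2 + 5·10 = 10
s_131 = 14·10 + 5·2 = 14
s_132 = 14·14 + 5·10 = 8
s_133 = 14·8 + 5·14 = 12
s_134 = 14·12 + 5·8 = 4
s_135 = 14·4 + 5·12 = 14
s_136 = 14·14 + 5·4 = 12
s_137 = 14·12 + 5·14 = 0
s_138 = 14·0 + 5·12 = 9
s_139 = 14·9 + 5·0 = 7
s_140 = 14·7 + 5·9 = 7
s_141 = 14·7 + 5·7 = 14
s_142 = 14·14 + 5·7 = 10
s_143 = 14·10 + 5·14 = 6
s_144 = 14·6 + 5·10 = 15
s_145 = 14·15 + 5·6 = 2
s_146 = 14·2 + 5·15 = 1
s_147 = 14·1 + 5·2 = 7
s_148 = 14·7 + 5·1 = 1
s_149 = 14·1 + 5·7 = 15
s_150 = 14·15 + 5·1 = 11
s_151 = 14·11 + 5·15 = 8
s_152 = 14·8 + 5·11 = 14
s_153 = 14·14 + 5·8 = 15
s_154 = 14·15 + 5·14 = 8
s_155 = 14·8 + 5·15 = 0
s_156 = 14·0 + 5·8 = 6
s_157 = 14·6 + 5·0 = 16

16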